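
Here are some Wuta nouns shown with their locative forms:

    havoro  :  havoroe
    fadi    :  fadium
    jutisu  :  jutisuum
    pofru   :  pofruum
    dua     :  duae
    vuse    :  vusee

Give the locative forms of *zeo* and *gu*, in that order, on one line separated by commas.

zeoe, guum

The pattern is height harmony: -um when the last vowel of the stem is a high vowel (*fadi*, *jutisu*, *pofru*); -e when the last vowel of the stem is a non-high vowel (*havoro*, *dua*, *vuse*).
*zeo* — last vowel /o/ (a non-high vowel) → -e → *zeoe*.
*gu* — last vowel /u/ (a high vowel) → -um → *guum*.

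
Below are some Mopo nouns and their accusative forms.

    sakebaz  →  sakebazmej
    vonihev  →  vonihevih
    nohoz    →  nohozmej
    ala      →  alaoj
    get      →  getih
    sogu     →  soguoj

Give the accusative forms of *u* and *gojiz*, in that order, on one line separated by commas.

uoj, gojizmej

Looking at the final sound of each stem: -mej when the stem ends in a sibilant (*sakebaz*, *nohoz*); -ih when the stem ends in a non-sibilant consonant (*vonihev*, *get*); -oj when the stem ends in a vowel (*ala*, *sogu*).
*u*: final sound = /u/, a vowel → -oj → *uoj*.
*gojiz* — final sound /z/ (a sibilant) → -mej → *gojizmej*.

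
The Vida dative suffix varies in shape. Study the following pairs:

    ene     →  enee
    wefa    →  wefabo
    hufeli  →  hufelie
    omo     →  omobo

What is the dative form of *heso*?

hesobo

The suffix is conditioned by the last vowel: -e when the last vowel of the stem is a front vowel (*ene*, *hufeli*); -bo when the last vowel of the stem is a back vowel (*wefa*, *omo*).
The last vowel of *heso* is /o/, which is a back vowel, so the suffix is -bo, giving *hesobo*.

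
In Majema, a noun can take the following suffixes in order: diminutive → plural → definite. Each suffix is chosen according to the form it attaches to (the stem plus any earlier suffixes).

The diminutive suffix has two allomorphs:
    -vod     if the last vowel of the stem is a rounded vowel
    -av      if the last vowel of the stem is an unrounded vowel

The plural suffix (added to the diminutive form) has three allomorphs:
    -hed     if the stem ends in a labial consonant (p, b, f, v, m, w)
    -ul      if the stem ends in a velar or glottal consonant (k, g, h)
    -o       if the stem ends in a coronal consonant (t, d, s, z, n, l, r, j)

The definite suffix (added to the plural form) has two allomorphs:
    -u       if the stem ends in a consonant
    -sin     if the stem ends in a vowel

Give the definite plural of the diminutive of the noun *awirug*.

awirugvodosin

The last vowel of *awirug* is /u/, which is a rounded vowel, so the diminutive suffix is -vod, giving *awirugvod*.
The diminutive form *awirugvod*: final consonant = /d/, coronal → -o → *awirugvodo*.
The final sound of the plural form *awirugvodo* is /o/, which is a vowel, so the definite suffix is -sin, giving *awirugvodosin*.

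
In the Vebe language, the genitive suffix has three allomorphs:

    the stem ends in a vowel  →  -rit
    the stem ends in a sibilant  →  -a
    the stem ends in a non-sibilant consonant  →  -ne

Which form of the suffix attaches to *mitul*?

*mitul*: final sound = /l/, a non-sibilant consonant → -ne.

-ne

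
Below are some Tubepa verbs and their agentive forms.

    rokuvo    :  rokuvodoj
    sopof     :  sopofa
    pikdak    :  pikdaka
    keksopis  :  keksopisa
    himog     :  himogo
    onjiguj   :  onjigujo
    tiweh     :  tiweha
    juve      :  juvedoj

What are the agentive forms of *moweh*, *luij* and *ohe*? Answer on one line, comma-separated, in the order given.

The alternation tracks the final sound of the stem — -a when the stem ends in a voiceless consonant (*sopof*, *pikdak*, *keksopis*, *tiweh*); -o when the stem ends in a voiced consonant (*himog*, *onjiguj*); -doj when the stem ends in a vowel (*rokuvo*, *juve*).
Since the final sound of *moweh* is /h/ (a voiceless consonant), it takes -a, giving *moweha*.
Since the final sound of *luij* is /j/ (a voiced consonant), it takes -o, giving *luijo*.
*ohe* — final sound /e/ (a vowel) → -doj → *ohedoj*.

moweha, luijo, ohedoj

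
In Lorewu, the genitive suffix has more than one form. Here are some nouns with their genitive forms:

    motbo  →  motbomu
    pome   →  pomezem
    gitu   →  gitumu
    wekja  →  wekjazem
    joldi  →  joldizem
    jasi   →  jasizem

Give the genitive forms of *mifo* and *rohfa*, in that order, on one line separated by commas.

The pattern is rounding harmony: -mu when the last vowel of the stem is a rounded vowel (*motbo*, *gitu*); -zem when the last vowel of the stem is an unrounded vowel (*pome*, *wekja*, *joldi*, *jasi*).
*mifo* — last vowel /o/ (a rounded vowel) → -mu → *mifomu*.
*rohfa*: last vowel = /a/, an unrounded vowel → -zem → *rohfazem*.

mifomu, rohfazem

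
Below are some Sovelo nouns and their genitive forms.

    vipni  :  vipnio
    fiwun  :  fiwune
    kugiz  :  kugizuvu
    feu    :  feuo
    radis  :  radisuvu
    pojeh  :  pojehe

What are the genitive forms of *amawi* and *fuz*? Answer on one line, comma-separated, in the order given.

The suffix is conditioned by the final sound: -uvu when the stem ends in a sibilant (*kugiz*, *radis*); -e when the stem ends in a non-sibilant consonant (*fiwun*, *pojeh*); -o when the stem ends in a vowel (*vipni*, *feu*).
*amawi* — final sound /i/ (a vowel) → -o → *amawio*.
*fuz* — final sound /z/ (a sibilant) → -uvu → *fuzuvu*.

amawio, fuzuvu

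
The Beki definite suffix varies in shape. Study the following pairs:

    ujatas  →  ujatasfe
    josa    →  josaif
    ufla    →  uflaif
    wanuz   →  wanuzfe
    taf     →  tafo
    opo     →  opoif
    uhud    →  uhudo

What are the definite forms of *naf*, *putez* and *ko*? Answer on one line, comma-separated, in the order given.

nafo, putezfe, koif

The suffix is conditioned by the final sound: -fe when the stem ends in a sibilant (*ujatas*, *wanuz*); -o when the stem ends in a non-sibilant consonant (*taf*, *uhud*); -if when the stem ends in a vowel (*josa*, *ufla*, *opo*).
*naf* — final sound /f/ (a non-sibilant consonant) → -o → *nafo*.
Since the final sound of *putez* is /z/ (a sibilant), it takes -fe, giving *putezfe*.
*ko* — final sound /o/ (a vowel) → -if → *koif*.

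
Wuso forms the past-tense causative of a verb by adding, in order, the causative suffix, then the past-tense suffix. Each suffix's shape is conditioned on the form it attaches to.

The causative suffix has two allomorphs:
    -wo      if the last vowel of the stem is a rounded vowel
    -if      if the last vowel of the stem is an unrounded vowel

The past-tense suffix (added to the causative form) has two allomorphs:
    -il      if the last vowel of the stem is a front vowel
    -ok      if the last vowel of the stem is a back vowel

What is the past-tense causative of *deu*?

deuwook

*deu* — last vowel /u/ (a rounded vowel) → -wo → *deuwo*.
The causative form *deuwo*: last vowel = /o/, a back vowel → -ok → *deuwook*.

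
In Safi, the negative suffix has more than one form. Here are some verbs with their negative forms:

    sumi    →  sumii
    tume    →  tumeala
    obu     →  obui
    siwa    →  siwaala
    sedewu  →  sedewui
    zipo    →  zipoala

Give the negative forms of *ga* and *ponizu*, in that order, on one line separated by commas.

Looking at the last vowel of each stem: -i when the last vowel of the stem is a high vowel (*sumi*, *obu*, *sedewu*); -ala when the last vowel of the stem is a non-high vowel (*tume*, *siwa*, *zipo*).
The last vowel of *ga* is /a/, which is a non-high vowel, so the suffix is -ala, giving *gaala*.
*ponizu* — last vowel /u/ (a high vowel) → -i → *ponizui*.

gaala, ponizui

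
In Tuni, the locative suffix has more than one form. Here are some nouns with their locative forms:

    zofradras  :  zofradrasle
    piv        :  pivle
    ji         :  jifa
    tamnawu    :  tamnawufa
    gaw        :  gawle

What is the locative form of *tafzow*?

tafzowle

The suffix is conditioned by the final sound: -le when the stem ends in a consonant (*zofradras*, *piv*, *gaw*); -fa when the stem ends in a vowel (*ji*, *tamnawu*).
Since the final sound of *tafzow* is /w/ (a consonant), it takes -le, giving *tafzowle*.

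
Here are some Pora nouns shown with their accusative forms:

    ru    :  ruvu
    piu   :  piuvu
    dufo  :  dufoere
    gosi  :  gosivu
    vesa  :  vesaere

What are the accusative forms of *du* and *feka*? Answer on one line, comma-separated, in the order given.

duvu, fekaere

Looking at the last vowel of each stem: -vu when the last vowel of the stem is a high vowel (*ru*, *piu*, *gosi*); -ere when the last vowel of the stem is a non-high vowel (*dufo*, *vesa*).
The last vowel of *du* is /u/, which is a high vowel, so the suffix is -vu, giving *duvu*.
The last vowel of *feka* is /a/, which is a non-high vowel, so the suffix is -ere, giving *fekaere*.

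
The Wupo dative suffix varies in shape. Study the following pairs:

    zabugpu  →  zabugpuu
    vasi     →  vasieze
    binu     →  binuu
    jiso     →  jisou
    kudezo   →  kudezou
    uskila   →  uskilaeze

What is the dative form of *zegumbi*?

The pattern is rounding harmony: -u when the last vowel of the stem is a rounded vowel (*zabugpu*, *binu*, *jiso*, *kudezo*); -eze when the last vowel of the stem is an unrounded vowel (*vasi*, *uskila*).
*zegumbi*: last vowel = /i/, an unrounded vowel → -eze → *zegumbieze*.

zegumbieze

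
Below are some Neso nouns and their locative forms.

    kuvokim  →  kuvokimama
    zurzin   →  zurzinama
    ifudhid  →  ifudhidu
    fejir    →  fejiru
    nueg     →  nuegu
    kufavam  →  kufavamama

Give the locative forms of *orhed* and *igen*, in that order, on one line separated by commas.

orhedu, igenama

Looking at the final consonant of each stem: -ama when the stem ends in a nasal (*kuvokim*, *zurzin*, *kufavam*); -u when the stem ends in a non-nasal consonant (*ifudhid*, *fejir*, *nueg*).
Since the final consonant of *orhed* is /d/ (non-nasal), it takes -u, giving *orhedu*.
*igen* — final consonant /n/ (a nasal) → -ama → *igenama*.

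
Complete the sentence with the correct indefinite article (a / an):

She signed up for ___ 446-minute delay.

The indefinite article is chosen by the initial *sound* of the following word, not its spelling.
The number *446* is spoken "four hundred …", beginning with /fɔr/ — a consonant sound.
So the article is *a*: She signed up for a 446-minute delay.

a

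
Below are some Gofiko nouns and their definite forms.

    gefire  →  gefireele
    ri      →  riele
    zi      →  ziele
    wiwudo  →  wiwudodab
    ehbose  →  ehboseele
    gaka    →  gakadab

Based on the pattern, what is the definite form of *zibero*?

ziberodab

Looking at the last vowel of each stem: -ele when the last vowel of the stem is a front vowel (*gefire*, *ri*, *zi*, *ehbose*); -dab when the last vowel of the stem is a back vowel (*wiwudo*, *gaka*).
Since the last vowel of *zibero* is /o/ (a back vowel), it takes -dab, giving *ziberodab*.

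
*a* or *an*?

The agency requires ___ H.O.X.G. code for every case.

The indefinite article is chosen by the initial *sound* of the following word, not its spelling.
The initialism *H.O.X.G.* is read letter by letter; the first letter, H, is pronounced /eɪtʃ/, which begins with a vowel sound.
So the article is *an*: The agency requires an H.O.X.G. code for every case.

an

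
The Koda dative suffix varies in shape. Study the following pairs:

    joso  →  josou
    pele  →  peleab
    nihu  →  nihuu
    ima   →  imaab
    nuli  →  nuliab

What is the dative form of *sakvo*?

The suffix is conditioned by the last vowel: -u when the last vowel of the stem is a rounded vowel (*joso*, *nihu*); -ab when the last vowel of the stem is an unrounded vowel (*pele*, *ima*, *nuli*).
Since the last vowel of *sakvo* is /o/ (a rounded vowel), it takes -u, giving *sakvou*.

sakvou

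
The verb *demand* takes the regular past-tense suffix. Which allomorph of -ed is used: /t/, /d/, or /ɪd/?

The stem *demand* ends in /t/ or /d/.
The -ed suffix is realized as /ɪd/ after /t, d/; as /t/ after other voiceless consonants; and as /d/ after other voiced sounds.
So -ed on *demand* is pronounced /ɪd/.

/ɪd/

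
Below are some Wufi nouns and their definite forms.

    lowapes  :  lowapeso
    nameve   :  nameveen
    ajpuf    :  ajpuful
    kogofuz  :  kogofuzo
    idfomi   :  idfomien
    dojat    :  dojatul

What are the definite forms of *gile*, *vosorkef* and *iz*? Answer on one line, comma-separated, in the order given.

gileen, vosorkeful, izo

The alternation tracks the final sound of the stem — -o when the stem ends in a sibilant (*lowapes*, *kogofuz*); -ul when the stem ends in a non-sibilant consonant (*ajpuf*, *dojat*); -en when the stem ends in a vowel (*nameve*, *idfomi*).
Since the final sound of *gile* is /e/ (a vowel), it takes -en, giving *gileen*.
The final sound of *vosorkef* is /f/, which is a non-sibilant consonant, so the suffix is -ul, giving *vosorkeful*.
Since the final sound of *iz* is /z/ (a sibilant), it takes -o, giving *izo*.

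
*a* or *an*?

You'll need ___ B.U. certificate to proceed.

a

The indefinite article is chosen by the initial *sound* of the following word, not its spelling.
The initialism *B.U.* is read letter by letter; the first letter, B, is pronounced /biː/, which begins with a consonant sound.
So the article is *a*: You'll need a B.U. certificate to proceed.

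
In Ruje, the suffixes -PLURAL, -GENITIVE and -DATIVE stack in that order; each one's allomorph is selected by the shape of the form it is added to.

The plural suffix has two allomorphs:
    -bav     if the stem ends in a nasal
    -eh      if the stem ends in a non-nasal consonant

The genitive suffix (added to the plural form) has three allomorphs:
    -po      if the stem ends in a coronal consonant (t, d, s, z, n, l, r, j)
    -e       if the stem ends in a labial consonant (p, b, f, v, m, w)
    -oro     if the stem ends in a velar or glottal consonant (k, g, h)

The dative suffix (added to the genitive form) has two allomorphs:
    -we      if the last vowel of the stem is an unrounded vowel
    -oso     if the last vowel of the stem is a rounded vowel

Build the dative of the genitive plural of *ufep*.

ufepehorooso

Since the final consonant of *ufep* is /p/ (non-nasal), it takes -eh, giving *ufepeh*.
The plural form *ufepeh*: final consonant = /h/, velar/glottal → -oro → *ufepehoro*.
The last vowel of the genitive form *ufepehoro* is /o/, which is a rounded vowel, so the dative suffix is -oso, giving *ufepehorooso*.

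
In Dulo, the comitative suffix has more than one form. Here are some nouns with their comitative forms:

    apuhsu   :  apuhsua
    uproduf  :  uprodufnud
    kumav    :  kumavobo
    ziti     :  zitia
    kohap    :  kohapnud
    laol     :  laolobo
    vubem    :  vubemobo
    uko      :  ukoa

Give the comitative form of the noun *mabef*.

mabefnud

Looking at the final sound of each stem: -nud when the stem ends in a voiceless consonant (*uproduf*, *kohap*); -obo when the stem ends in a voiced consonant (*kumav*, *laol*, *vubem*); -a when the stem ends in a vowel (*apuhsu*, *ziti*, *uko*).
*mabef*: final sound = /f/, a voiceless consonant → -nud → *mabefnud*.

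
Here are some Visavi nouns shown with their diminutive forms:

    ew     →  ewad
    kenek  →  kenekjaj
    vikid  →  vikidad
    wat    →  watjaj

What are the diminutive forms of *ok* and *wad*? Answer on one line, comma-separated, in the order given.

okjaj, wadad

The suffix is conditioned by the final consonant: -jaj when the stem ends in a voiceless consonant (*kenek*, *wat*); -ad when the stem ends in a voiced consonant (*ew*, *vikid*).
Since the final consonant of *ok* is /k/ (voiceless), it takes -jaj, giving *okjaj*.
Since the final consonant of *wad* is /d/ (voiced), it takes -ad, giving *wadad*.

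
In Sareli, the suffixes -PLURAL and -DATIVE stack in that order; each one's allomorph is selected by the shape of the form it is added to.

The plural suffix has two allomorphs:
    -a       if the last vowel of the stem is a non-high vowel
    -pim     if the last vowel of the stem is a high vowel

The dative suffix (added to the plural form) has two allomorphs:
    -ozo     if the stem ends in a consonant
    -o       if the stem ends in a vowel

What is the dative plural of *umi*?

umipimozo

*umi*: last vowel = /i/, a high vowel → -pim → *umipim*.
The plural form *umipim* — final sound /m/ (a consonant) → -ozo → *umipimozo*.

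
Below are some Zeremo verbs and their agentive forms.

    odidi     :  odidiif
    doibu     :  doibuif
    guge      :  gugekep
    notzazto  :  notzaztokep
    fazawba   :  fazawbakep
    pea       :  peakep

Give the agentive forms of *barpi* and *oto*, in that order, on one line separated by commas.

barpiif, otokep

The suffix is conditioned by the last vowel: -if when the last vowel of the stem is a high vowel (*odidi*, *doibu*); -kep when the last vowel of the stem is a non-high vowel (*guge*, *notzazto*, *fazawba*, *pea*).
*barpi*: last vowel = /i/, a high vowel → -if → *barpiif*.
*oto* — last vowel /o/ (a non-high vowel) → -kep → *otokep*.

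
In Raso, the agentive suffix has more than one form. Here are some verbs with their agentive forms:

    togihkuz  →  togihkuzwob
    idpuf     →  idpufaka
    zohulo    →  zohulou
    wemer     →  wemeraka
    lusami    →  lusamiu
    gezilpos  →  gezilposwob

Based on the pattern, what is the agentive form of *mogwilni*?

mogwilniu

Looking at the final sound of each stem: -wob when the stem ends in a sibilant (*togihkuz*, *gezilpos*); -aka when the stem ends in a non-sibilant consonant (*idpuf*, *wemer*); -u when the stem ends in a vowel (*zohulo*, *lusami*).
Since the final sound of *mogwilni* is /i/ (a vowel), it takes -u, giving *mogwilniu*.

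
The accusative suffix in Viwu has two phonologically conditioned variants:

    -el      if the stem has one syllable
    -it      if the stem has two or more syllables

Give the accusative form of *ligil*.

ligilit

With 2 syllables, *ligil* takes -it → *ligilit*.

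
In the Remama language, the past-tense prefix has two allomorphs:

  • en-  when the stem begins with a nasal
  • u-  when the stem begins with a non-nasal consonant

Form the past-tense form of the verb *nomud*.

ennomud

*nomud*: first consonant = /n/, a nasal → en- → *ennomud*.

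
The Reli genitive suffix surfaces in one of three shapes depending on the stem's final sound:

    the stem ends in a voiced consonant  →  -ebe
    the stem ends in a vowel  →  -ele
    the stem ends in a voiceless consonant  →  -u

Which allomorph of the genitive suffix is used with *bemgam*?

Since the final sound of *bemgam* is /m/ (a voiced consonant), it takes -ebe.

-ebe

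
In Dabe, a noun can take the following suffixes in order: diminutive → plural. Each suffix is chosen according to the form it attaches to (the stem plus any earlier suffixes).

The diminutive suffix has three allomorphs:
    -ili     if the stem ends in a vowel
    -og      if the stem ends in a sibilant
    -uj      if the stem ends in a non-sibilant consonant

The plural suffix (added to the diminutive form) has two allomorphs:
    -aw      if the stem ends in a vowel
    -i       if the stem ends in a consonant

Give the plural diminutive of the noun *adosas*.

adosasogi

*adosas*: final sound = /s/, a sibilant → -og → *adosasog*.
The diminutive form *adosasog*: final sound = /g/, a consonant → -i → *adosasogi*.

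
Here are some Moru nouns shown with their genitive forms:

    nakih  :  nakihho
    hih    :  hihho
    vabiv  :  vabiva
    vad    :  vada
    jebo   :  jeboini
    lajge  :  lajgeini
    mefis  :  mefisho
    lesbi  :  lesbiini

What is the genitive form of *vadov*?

The alternation tracks the final sound of the stem — -ho when the stem ends in a voiceless consonant (*nakih*, *hih*, *mefis*); -a when the stem ends in a voiced consonant (*vabiv*, *vad*); -ini when the stem ends in a vowel (*jebo*, *lajge*, *lesbi*).
The final sound of *vadov* is /v/, which is a voiced consonant, so the suffix is -a, giving *vadova*.

vadova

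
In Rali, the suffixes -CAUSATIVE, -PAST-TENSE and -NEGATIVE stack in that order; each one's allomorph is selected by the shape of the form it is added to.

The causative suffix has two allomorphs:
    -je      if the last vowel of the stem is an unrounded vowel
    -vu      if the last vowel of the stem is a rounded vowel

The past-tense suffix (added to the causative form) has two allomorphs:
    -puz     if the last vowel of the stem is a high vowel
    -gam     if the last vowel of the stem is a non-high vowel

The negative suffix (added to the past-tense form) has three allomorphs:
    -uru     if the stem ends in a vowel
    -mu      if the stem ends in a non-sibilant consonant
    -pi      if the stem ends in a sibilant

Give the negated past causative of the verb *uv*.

uvvupuzpi

The last vowel of *uv* is /u/, which is a rounded vowel, so the causative suffix is -vu, giving *uvvu*.
The causative form *uvvu* — last vowel /u/ (a high vowel) → -puz → *uvvupuz*.
The past-tense form *uvvupuz*: final sound = /z/, a sibilant → -pi → *uvvupuzpi*.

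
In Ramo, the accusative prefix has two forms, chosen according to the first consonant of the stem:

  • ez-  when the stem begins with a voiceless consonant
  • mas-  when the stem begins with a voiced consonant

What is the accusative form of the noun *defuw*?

*defuw*: first consonant = /d/, voiced → mas- → *masdefuw*.

masdefuw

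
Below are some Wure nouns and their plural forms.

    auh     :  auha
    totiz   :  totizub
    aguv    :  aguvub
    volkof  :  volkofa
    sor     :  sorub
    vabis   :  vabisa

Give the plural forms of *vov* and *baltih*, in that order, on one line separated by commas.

vovub, baltiha

The suffix is conditioned by the final consonant: -a when the stem ends in a voiceless consonant (*auh*, *volkof*, *vabis*); -ub when the stem ends in a voiced consonant (*totiz*, *aguv*, *sor*).
Since the final consonant of *vov* is /v/ (voiced), it takes -ub, giving *vovub*.
*baltih*: final consonant = /h/, voiceless → -a → *baltiha*.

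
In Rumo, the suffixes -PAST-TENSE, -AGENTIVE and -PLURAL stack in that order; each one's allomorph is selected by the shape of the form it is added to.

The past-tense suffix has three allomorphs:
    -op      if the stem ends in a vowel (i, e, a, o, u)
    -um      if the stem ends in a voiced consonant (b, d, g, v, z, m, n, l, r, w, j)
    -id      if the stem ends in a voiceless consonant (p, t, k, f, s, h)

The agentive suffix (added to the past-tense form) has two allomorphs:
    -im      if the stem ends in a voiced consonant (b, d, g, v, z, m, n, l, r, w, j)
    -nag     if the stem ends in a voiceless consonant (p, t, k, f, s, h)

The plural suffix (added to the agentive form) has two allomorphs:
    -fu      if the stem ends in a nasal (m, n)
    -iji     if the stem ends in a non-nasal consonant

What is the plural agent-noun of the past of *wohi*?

Since the final sound of *wohi* is /i/ (a vowel), it takes -op, giving *wohiop*.
The past-tense form *wohiop*: final consonant = /p/, voiceless → -nag → *wohiopnag*.
The final consonant of the agentive form *wohiopnag* is /g/, which is non-nasal, so the plural suffix is -iji, giving *wohiopnagiji*.

wohiopnagiji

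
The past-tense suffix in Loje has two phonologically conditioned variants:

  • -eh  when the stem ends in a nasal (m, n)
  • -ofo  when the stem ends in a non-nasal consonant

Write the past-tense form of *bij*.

*bij* — final consonant /j/ (non-nasal) → -ofo → *bijofo*.

bijofo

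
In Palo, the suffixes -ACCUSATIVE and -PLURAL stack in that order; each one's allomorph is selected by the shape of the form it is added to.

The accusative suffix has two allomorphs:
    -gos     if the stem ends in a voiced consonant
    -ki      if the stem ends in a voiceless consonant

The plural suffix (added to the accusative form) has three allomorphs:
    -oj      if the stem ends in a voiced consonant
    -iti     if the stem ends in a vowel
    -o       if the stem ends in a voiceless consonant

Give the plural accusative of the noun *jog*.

joggoso

The final consonant of *jog* is /g/, which is voiced, so the accusative suffix is -gos, giving *joggos*.
The accusative form *joggos* — final sound /s/ (a voiceless consonant) → -o → *joggoso*.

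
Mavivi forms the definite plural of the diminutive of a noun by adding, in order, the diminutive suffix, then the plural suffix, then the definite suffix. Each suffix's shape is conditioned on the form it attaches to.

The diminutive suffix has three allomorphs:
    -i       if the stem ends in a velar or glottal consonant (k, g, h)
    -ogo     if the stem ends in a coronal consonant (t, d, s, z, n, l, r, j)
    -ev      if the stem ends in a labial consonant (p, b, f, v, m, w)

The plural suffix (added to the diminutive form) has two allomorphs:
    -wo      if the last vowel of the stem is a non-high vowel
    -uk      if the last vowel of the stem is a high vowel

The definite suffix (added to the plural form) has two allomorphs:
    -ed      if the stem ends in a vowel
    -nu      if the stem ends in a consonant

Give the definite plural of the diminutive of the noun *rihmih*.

Since the final consonant of *rihmih* is /h/ (velar/glottal), it takes -i, giving *rihmihi*.
The last vowel of the diminutive form *rihmihi* is /i/, which is a high vowel, so the plural suffix is -uk, giving *rihmihiuk*.
Since the final sound of the plural form *rihmihiuk* is /k/ (a consonant), it takes -nu, giving *rihmihiuknu*.

rihmihiuknu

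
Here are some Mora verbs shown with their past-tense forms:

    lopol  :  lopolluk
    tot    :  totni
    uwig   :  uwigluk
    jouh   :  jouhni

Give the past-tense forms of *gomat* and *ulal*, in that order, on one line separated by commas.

Looking at the final consonant of each stem: -ni when the stem ends in a voiceless consonant (*tot*, *jouh*); -luk when the stem ends in a voiced consonant (*lopol*, *uwig*).
Since the final consonant of *gomat* is /t/ (voiceless), it takes -ni, giving *gomatni*.
*ulal* — final consonant /l/ (voiced) → -luk → *ulalluk*.

gomatni, ulalluk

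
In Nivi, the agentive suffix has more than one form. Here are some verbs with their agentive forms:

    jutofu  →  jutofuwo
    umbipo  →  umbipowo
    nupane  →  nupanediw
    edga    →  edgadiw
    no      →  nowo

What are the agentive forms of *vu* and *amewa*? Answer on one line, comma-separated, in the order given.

vuwo, amewadiw

The alternation tracks the last vowel of the stem — -wo when the last vowel of the stem is a rounded vowel (*jutofu*, *umbipo*, *no*); -diw when the last vowel of the stem is an unrounded vowel (*nupane*, *edga*).
The last vowel of *vu* is /u/, which is a rounded vowel, so the suffix is -wo, giving *vuwo*.
*amewa*: last vowel = /a/, an unrounded vowel → -diw → *amewadiw*.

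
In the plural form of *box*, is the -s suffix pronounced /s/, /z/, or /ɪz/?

/ɪz/

The stem *box* ends in a sibilant (/s, z, ʃ, ʒ, tʃ, dʒ/).
The plural suffix surfaces as /ɪz/ after sibilants, /s/ after other voiceless consonants, and /z/ after other voiced sounds.
So the plural -s on *box* is pronounced /ɪz/.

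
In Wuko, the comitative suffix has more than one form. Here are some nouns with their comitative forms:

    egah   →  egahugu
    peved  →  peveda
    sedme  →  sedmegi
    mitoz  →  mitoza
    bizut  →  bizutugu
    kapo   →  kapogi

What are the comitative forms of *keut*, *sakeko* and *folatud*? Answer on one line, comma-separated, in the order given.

The suffix is conditioned by the final sound: -ugu when the stem ends in a voiceless consonant (*egah*, *bizut*); -a when the stem ends in a voiced consonant (*peved*, *mitoz*); -gi when the stem ends in a vowel (*sedme*, *kapo*).
*keut*: final sound = /t/, a voiceless consonant → -ugu → *keutugu*.
*sakeko*: final sound = /o/, a vowel → -gi → *sakekogi*.
*folatud*: final sound = /d/, a voiced consonant → -a → *folatuda*.

keutugu, sakekogi, folatuda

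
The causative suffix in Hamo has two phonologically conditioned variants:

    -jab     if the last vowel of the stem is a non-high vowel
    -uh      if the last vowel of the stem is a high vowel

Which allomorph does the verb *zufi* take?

*zufi*: last vowel = /i/, a high vowel → -uh.

-uh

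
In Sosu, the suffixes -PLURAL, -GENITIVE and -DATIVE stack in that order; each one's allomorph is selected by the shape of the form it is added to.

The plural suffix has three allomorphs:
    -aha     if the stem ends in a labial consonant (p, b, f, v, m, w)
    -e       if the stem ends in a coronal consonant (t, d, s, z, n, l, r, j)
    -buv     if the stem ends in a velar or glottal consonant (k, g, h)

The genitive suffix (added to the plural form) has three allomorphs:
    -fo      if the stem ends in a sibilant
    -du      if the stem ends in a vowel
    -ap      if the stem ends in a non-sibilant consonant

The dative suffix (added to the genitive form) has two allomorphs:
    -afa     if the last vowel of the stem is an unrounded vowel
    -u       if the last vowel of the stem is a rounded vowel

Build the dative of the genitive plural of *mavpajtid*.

mavpajtideduu

The final consonant of *mavpajtid* is /d/, which is coronal, so the plural suffix is -e, giving *mavpajtide*.
The plural form *mavpajtide*: final sound = /e/, a vowel → -du → *mavpajtidedu*.
The last vowel of the genitive form *mavpajtidedu* is /u/, which is a rounded vowel, so the dative suffix is -u, giving *mavpajtideduu*.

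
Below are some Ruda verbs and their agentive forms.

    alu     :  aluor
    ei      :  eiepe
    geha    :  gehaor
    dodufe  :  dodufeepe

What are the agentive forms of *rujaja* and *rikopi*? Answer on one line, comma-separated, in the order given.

rujajaor, rikopiepe

Looking at the last vowel of each stem: -epe when the last vowel of the stem is a front vowel (*ei*, *dodufe*); -or when the last vowel of the stem is a back vowel (*alu*, *geha*).
*rujaja* — last vowel /a/ (a back vowel) → -or → *rujajaor*.
Since the last vowel of *rikopi* is /i/ (a front vowel), it takes -epe, giving *rikopiepe*.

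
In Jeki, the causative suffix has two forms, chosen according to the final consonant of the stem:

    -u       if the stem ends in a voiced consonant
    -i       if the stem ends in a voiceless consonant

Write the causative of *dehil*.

dehilu

The final consonant of *dehil* is /l/, which is voiced, so the suffix is -u, giving *dehilu*.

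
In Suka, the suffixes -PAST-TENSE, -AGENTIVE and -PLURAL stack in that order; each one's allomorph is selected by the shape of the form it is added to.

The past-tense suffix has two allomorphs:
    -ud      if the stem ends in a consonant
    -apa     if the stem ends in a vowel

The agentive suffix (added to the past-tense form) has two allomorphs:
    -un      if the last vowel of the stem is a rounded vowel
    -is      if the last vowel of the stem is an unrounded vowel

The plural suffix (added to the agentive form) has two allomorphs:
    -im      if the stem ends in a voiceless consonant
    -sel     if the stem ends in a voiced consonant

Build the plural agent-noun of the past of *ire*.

ireapaisim

Since the final sound of *ire* is /e/ (a vowel), it takes -apa, giving *ireapa*.
The last vowel of the past-tense form *ireapa* is /a/, which is an unrounded vowel, so the agentive suffix is -is, giving *ireapais*.
The agentive form *ireapais* — final consonant /s/ (voiceless) → -im → *ireapaisim*.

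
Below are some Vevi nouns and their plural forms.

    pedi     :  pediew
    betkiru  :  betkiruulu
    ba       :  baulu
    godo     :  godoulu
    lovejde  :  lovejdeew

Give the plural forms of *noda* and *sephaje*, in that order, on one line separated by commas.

The pattern is front/back vowel harmony: -ew when the last vowel of the stem is a front vowel (*pedi*, *lovejde*); -ulu when the last vowel of the stem is a back vowel (*betkiru*, *ba*, *godo*).
*noda*: last vowel = /a/, a back vowel → -ulu → *nodaulu*.
The last vowel of *sephaje* is /e/, which is a front vowel, so the suffix is -ew, giving *sephajeew*.

nodaulu, sephajeew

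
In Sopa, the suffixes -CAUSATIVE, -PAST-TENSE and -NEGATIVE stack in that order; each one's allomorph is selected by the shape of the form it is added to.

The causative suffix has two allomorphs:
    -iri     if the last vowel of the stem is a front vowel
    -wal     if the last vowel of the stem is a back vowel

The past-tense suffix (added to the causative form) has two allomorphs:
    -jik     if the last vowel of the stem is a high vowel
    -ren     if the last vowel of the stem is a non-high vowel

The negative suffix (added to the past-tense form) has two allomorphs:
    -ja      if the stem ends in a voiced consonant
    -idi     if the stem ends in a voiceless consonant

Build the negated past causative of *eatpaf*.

eatpafwalrenja

*eatpaf* — last vowel /a/ (a back vowel) → -wal → *eatpafwal*.
The causative form *eatpafwal* — last vowel /a/ (a non-high vowel) → -ren → *eatpafwalren*.
The past-tense form *eatpafwalren*: final consonant = /n/, voiced → -ja → *eatpafwalrenja*.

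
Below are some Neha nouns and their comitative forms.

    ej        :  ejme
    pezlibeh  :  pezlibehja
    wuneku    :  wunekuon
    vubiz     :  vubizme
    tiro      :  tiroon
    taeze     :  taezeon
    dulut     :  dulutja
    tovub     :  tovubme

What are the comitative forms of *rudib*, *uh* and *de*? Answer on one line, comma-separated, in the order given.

The alternation tracks the final sound of the stem — -ja when the stem ends in a voiceless consonant (*pezlibeh*, *dulut*); -me when the stem ends in a voiced consonant (*ej*, *vubiz*, *tovub*); -on when the stem ends in a vowel (*wuneku*, *tiro*, *taeze*).
Since the final sound of *rudib* is /b/ (a voiced consonant), it takes -me, giving *rudibme*.
*uh* — final sound /h/ (a voiceless consonant) → -ja → *uhja*.
*de*: final sound = /e/, a vowel → -on → *deon*.

rudibme, uhja, deon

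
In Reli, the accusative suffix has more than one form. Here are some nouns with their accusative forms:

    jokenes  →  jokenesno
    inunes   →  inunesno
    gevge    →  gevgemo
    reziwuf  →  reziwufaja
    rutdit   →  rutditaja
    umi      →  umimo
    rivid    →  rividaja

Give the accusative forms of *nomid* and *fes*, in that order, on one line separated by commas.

The suffix is conditioned by the final sound: -no when the stem ends in a sibilant (*jokenes*, *inunes*); -aja when the stem ends in a non-sibilant consonant (*reziwuf*, *rutdit*, *rivid*); -mo when the stem ends in a vowel (*gevge*, *umi*).
*nomid*: final sound = /d/, a non-sibilant consonant → -aja → *nomidaja*.
The final sound of *fes* is /s/, which is a sibilant, so the suffix is -no, giving *fesno*.

nomidaja, fesno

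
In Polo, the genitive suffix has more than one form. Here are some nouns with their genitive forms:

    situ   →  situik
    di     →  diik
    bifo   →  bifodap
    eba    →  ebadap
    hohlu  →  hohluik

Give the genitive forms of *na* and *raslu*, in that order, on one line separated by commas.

Looking at the last vowel of each stem: -ik when the last vowel of the stem is a high vowel (*situ*, *di*, *hohlu*); -dap when the last vowel of the stem is a non-high vowel (*bifo*, *eba*).
*na* — last vowel /a/ (a non-high vowel) → -dap → *nadap*.
*raslu*: last vowel = /u/, a high vowel → -ik → *rasluik*.

nadap, rasluik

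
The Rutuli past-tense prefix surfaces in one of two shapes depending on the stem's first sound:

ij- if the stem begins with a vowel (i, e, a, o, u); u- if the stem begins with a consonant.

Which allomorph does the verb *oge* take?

The first sound of *oge* is /o/, which is a vowel, so the prefix is ij-.

ij-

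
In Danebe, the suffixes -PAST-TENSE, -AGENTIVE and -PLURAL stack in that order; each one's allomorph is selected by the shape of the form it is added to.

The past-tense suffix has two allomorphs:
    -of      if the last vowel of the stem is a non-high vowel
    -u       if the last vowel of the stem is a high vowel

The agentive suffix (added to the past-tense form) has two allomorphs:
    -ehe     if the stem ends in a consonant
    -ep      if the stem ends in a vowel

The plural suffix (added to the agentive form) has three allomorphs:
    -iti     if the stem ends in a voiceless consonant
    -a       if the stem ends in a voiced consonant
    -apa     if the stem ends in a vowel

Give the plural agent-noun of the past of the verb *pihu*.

*pihu*: last vowel = /u/, a high vowel → -u → *pihuu*.
Since the final sound of the past-tense form *pihuu* is /u/ (a vowel), it takes -ep, giving *pihuuep*.
Since the final sound of the agentive form *pihuuep* is /p/ (a voiceless consonant), it takes -iti, giving *pihuuepiti*.

pihuuepiti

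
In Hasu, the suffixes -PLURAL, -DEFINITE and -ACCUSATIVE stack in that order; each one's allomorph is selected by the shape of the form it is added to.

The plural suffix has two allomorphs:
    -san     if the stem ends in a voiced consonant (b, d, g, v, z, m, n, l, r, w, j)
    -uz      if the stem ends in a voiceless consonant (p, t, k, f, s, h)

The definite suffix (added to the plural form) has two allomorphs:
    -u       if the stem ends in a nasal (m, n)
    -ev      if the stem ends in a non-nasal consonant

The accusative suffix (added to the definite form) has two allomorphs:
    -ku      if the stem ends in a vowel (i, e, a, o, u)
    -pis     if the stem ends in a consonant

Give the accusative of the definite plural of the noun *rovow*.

rovowsanuku

*rovow*: final consonant = /w/, voiced → -san → *rovowsan*.
The plural form *rovowsan* — final consonant /n/ (a nasal) → -u → *rovowsanu*.
The definite form *rovowsanu*: final sound = /u/, a vowel → -ku → *rovowsanuku*.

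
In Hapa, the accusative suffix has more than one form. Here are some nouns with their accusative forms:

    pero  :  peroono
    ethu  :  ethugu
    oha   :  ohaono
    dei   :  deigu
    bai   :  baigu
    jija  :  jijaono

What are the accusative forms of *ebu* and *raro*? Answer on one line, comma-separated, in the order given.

Looking at the last vowel of each stem: -gu when the last vowel of the stem is a high vowel (*ethu*, *dei*, *bai*); -ono when the last vowel of the stem is a non-high vowel (*pero*, *oha*, *jija*).
The last vowel of *ebu* is /u/, which is a high vowel, so the suffix is -gu, giving *ebugu*.
*raro* — last vowel /o/ (a non-high vowel) → -ono → *raroono*.

ebugu, raroono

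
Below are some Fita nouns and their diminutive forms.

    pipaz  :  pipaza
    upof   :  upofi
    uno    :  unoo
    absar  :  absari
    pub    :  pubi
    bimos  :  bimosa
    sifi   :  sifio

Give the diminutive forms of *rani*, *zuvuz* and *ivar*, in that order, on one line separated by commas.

The suffix is conditioned by the final sound: -a when the stem ends in a sibilant (*pipaz*, *bimos*); -i when the stem ends in a non-sibilant consonant (*upof*, *absar*, *pub*); -o when the stem ends in a vowel (*uno*, *sifi*).
*rani* — final sound /i/ (a vowel) → -o → *ranio*.
Since the final sound of *zuvuz* is /z/ (a sibilant), it takes -a, giving *zuvuza*.
*ivar* — final sound /r/ (a non-sibilant consonant) → -i → *ivari*.

ranio, zuvuza, ivari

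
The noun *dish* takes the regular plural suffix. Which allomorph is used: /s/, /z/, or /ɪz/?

The stem *dish* ends in a sibilant (/s, z, ʃ, ʒ, tʃ, dʒ/).
The plural suffix surfaces as /ɪz/ after sibilants, /s/ after other voiceless consonants, and /z/ after other voiced sounds.
So the plural -s on *dish* is pronounced /ɪz/.

/ɪz/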